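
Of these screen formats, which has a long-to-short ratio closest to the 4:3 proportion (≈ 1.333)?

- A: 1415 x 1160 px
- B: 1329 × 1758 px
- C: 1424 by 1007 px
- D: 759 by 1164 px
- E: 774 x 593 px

Target 4:3 ≈ 1.333.
A: 1.220 (Δ0.113)  B: 1.323 (Δ0.010)  C: 1.414 (Δ0.081)  D: 1.534 (Δ0.201)  E: 1.305 (Δ0.028)

B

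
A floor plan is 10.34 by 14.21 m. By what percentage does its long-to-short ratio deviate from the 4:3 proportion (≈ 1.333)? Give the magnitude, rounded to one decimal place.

3.1%

Ratio = 14.21 / 10.34 ≈ 1.3743.
Ideal 4:3 ≈ 1.3333. |1.3743 − 1.3333| / 1.3333 ≈ 3.08% → 3.1%.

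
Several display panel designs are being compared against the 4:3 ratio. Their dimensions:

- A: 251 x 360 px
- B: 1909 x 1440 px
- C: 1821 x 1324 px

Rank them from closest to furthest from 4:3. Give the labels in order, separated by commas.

Ratios: A = 360 / 251 ≈ 1.434; B = 1909 / 1440 ≈ 1.326; C = 1821 / 1324 ≈ 1.375.
|Δ from 1.333|: A 0.101; B 0.007; C 0.042.

B, C, A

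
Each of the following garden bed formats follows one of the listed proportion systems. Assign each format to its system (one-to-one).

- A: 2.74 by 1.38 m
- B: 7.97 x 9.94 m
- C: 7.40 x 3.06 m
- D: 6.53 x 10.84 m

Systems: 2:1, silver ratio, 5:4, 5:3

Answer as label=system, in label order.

A = 2.74/1.38 ≈ 1.986 → 2:1 (2.000)
B = 9.94/7.97 ≈ 1.247 → 5:4 (1.250)
C = 7.40/3.06 ≈ 2.418 → silver ratio (2.414)
D = 10.84/6.53 ≈ 1.660 → 5:3 (1.667)

A=2:1, B=5:4, C=silver ratio, D=5:3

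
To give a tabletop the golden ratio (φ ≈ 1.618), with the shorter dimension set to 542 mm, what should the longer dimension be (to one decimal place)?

golden ratio ≈ 1.61803.
Longer side = 542 × 1.61803 ≈ 876.972 → 877.0 mm.

877.0 mm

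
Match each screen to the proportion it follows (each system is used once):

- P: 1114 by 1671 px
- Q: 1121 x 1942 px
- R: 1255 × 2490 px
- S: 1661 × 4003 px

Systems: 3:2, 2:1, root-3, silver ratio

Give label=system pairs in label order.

Ratios: P ≈ 1.500; Q ≈ 1.732; R ≈ 1.984; S ≈ 2.410.
Targets: 3:2 ≈ 1.500; 2:1 ≈ 2.000; root-3 ≈ 1.732; silver ratio ≈ 2.414.

P=3:2, Q=root-3, R=2:1, S=silver ratio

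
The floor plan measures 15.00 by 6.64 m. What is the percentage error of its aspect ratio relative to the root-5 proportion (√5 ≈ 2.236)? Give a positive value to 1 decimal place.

1.0%

Ratio = 15.00 / 6.64 ≈ 2.2590.
Ideal root-5 ≈ 2.2361. |2.2590 − 2.2361| / 2.2361 ≈ 1.02% → 1.0%.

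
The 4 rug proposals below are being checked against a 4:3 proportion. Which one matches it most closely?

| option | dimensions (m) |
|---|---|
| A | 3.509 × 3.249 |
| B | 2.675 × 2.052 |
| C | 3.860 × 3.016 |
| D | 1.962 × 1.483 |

Ratios (long/short): A ≈ 1.080; B ≈ 1.304; C ≈ 1.280; D ≈ 1.323.
4:3 ≈ 1.333; option D is nearest (Δ 0.010).

D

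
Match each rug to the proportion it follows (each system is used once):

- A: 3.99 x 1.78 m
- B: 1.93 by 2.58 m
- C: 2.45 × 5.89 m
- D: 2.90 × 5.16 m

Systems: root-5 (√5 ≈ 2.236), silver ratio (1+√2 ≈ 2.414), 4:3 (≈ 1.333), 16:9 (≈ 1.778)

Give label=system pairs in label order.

Ratios: A ≈ 2.242; B ≈ 1.337; C ≈ 2.404; D ≈ 1.779.
Targets: root-5 ≈ 2.236; silver ratio ≈ 2.414; 4:3 ≈ 1.333; 16:9 ≈ 1.778.

A=root-5, B=4:3, C=silver ratio, D=16:9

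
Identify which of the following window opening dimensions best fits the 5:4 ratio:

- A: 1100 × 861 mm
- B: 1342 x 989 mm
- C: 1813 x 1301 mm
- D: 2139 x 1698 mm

D

Target 5:4 ≈ 1.250.
A: 1.278 (Δ0.028)  B: 1.357 (Δ0.107)  C: 1.394 (Δ0.144)  D: 1.260 (Δ0.010)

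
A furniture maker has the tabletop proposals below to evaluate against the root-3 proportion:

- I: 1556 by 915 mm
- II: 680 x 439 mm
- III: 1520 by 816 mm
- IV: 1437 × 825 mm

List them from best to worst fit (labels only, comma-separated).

Ratios: I = 1556 / 915 ≈ 1.701; II = 680 / 439 ≈ 1.549; III = 1520 / 816 ≈ 1.863; IV = 1437 / 825 ≈ 1.742.
|Δ from 1.732|: I 0.031; II 0.183; III 0.131; IV 0.010.

IV, I, III, II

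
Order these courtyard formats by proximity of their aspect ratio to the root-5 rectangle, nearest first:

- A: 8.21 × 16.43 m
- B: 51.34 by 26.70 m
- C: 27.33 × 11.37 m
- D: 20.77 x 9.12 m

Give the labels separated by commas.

D, C, A, B

A: 16.43/8.21 ≈ 2.001 → |2.001 − 2.236| = 0.235
B: 51.34/26.70 ≈ 1.923 → |1.923 − 2.236| = 0.313
C: 27.33/11.37 ≈ 2.404 → |2.404 − 2.236| = 0.168
D: 20.77/9.12 ≈ 2.277 → |2.277 − 2.236| = 0.041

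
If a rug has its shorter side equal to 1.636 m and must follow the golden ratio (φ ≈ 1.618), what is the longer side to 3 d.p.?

2.647 m

golden ratio ≈ 1.61803.
Longer side = 1.636 × 1.61803 ≈ 2.64710 → 2.647 m.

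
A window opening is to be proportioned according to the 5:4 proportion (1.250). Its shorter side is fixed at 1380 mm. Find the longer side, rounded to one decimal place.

5:4 = 1.25000.
Longer side = 1380 × 1.25000 ≈ 1725.000 → 1725.0 mm.

1725.0 mm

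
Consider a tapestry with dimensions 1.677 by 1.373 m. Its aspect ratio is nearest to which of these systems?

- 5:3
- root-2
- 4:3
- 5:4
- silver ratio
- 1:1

5:4

Ratio = 1.677 / 1.373 ≈ 1.221.
Distances: 5:3 1.667 (Δ 0.446); root-2 1.414 (Δ 0.193); 4:3 1.333 (Δ 0.112); 5:4 1.250 (Δ 0.029); silver ratio 2.414 (Δ 1.193); 1:1 1.000 (Δ 0.221).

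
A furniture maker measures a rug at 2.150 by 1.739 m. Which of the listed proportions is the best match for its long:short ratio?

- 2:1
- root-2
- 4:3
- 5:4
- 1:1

5:4

Ratio = 2.150 / 1.739 ≈ 1.236.
Distances: 2:1 2.000 (Δ 0.764); root-2 1.414 (Δ 0.178); 4:3 1.333 (Δ 0.097); 5:4 1.250 (Δ 0.014); 1:1 1.000 (Δ 0.236).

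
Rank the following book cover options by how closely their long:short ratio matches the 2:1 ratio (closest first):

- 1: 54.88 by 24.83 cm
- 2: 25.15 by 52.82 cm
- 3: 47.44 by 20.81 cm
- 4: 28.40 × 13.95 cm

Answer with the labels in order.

1: 54.88/24.83 ≈ 2.210 → |2.210 − 2.000| = 0.210
2: 52.82/25.15 ≈ 2.100 → |2.100 − 2.000| = 0.100
3: 47.44/20.81 ≈ 2.280 → |2.280 − 2.000| = 0.280
4: 28.40/13.95 ≈ 2.036 → |2.036 − 2.000| = 0.036

4, 2, 1, 3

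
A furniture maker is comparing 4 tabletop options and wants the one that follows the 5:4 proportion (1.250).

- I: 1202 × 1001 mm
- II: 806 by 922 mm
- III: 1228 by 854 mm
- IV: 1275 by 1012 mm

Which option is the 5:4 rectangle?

IV

Ratios (long/short): I ≈ 1.201; II ≈ 1.144; III ≈ 1.438; IV ≈ 1.260.
5:4 ≈ 1.250; option IV is nearest (Δ 0.010).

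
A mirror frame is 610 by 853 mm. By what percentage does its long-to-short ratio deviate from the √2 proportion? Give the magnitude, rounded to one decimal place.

Ratio = 853 / 610 ≈ 1.3984.
Ideal root-2 ≈ 1.4142. |1.3984 − 1.4142| / 1.4142 ≈ 1.12% → 1.1%.

1.1%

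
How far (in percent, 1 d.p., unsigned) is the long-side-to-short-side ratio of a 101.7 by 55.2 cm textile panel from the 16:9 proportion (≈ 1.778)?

Ratio = 101.7 / 55.2 ≈ 1.8424.
Ideal 16:9 ≈ 1.7778. |1.8424 − 1.7778| / 1.7778 ≈ 3.63% → 3.6%.

3.6%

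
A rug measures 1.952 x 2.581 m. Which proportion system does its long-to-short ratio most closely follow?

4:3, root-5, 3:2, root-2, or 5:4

4:3

2.581/1.952 ≈ 1.322. Nearest candidates are 4:3 (1.333, off by 0.011) and 5:4 (1.250, off by 0.072).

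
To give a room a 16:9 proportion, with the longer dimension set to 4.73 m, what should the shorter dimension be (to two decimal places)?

2.66 m

16:9 ≈ 1.77778.
Shorter side = 4.73 ÷ 1.77778 ≈ 2.6606 → 2.66 m.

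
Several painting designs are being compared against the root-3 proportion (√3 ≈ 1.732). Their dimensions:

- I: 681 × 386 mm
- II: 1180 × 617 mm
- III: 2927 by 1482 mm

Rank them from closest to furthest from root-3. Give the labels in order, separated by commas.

I: 681/386 ≈ 1.764 → |1.764 − 1.732| = 0.032
II: 1180/617 ≈ 1.912 → |1.912 − 1.732| = 0.180
III: 2927/1482 ≈ 1.975 → |1.975 − 1.732| = 0.243

I, II, III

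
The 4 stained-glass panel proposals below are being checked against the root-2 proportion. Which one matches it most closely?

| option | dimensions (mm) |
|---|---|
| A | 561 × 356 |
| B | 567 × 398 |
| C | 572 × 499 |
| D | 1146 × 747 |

B

Ratios (long/short): A ≈ 1.576; B ≈ 1.425; C ≈ 1.146; D ≈ 1.534.
root-2 ≈ 1.414; option B is nearest (Δ 0.011).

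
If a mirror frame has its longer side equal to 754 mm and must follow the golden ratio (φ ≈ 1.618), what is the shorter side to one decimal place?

466.0 mm

golden ratio ≈ 1.61803.
Shorter side = 754 ÷ 1.61803 ≈ 465.999 → 466.0 mm.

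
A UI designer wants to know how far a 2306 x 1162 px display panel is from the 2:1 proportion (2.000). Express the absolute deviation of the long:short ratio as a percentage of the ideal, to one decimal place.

0.8%

Ratio = 2306 / 1162 ≈ 1.9845.
Ideal 2:1 = 2.0000. |1.9845 − 2.0000| / 2.0000 ≈ 0.78% → 0.8%.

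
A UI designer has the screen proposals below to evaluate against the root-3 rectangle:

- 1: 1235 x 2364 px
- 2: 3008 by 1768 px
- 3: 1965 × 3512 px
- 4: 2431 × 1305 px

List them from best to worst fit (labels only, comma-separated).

2, 3, 4, 1

1: 2364/1235 ≈ 1.914 → |1.914 − 1.732| = 0.182
2: 3008/1768 ≈ 1.701 → |1.701 − 1.732| = 0.031
3: 3512/1965 ≈ 1.787 → |1.787 − 1.732| = 0.055
4: 2431/1305 ≈ 1.863 → |1.863 − 1.732| = 0.131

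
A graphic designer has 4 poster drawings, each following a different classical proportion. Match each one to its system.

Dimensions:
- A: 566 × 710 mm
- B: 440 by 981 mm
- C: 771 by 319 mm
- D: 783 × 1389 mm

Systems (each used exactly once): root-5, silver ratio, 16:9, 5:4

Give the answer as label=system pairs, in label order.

Ratios: A ≈ 1.254; B ≈ 2.230; C ≈ 2.417; D ≈ 1.774.
Targets: root-5 ≈ 2.236; silver ratio ≈ 2.414; 16:9 ≈ 1.778; 5:4 ≈ 1.250.

A=5:4, B=root-5, C=silver ratio, D=16:9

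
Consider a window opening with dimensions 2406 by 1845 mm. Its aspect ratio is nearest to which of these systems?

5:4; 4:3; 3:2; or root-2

2406/1845 ≈ 1.304. Nearest candidates are 4:3 (1.333, off by 0.029) and 5:4 (1.250, off by 0.054).

4:3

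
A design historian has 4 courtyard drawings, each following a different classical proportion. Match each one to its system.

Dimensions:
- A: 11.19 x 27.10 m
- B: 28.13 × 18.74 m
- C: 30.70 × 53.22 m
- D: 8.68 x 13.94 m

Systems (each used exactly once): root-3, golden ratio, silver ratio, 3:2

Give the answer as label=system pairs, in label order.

Ratios: A ≈ 2.422; B ≈ 1.501; C ≈ 1.734; D ≈ 1.606.
Targets: root-3 ≈ 1.732; golden ratio ≈ 1.618; silver ratio ≈ 2.414; 3:2 ≈ 1.500.

A=silver ratio, B=3:2, C=root-3, D=golden ratio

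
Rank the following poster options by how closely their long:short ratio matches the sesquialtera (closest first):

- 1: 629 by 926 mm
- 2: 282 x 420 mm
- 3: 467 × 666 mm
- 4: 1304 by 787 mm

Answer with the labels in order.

2, 1, 3, 4

Ratios: 1 = 926 / 629 ≈ 1.472; 2 = 420 / 282 ≈ 1.489; 3 = 666 / 467 ≈ 1.426; 4 = 1304 / 787 ≈ 1.657.
|Δ from 1.500|: 1 0.028; 2 0.011; 3 0.074; 4 0.157.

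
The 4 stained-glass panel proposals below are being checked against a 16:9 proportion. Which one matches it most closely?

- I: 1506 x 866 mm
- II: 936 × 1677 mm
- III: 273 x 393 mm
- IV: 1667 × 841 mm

Target 16:9 ≈ 1.778.
I: 1.739 (Δ0.039)  II: 1.792 (Δ0.014)  III: 1.440 (Δ0.338)  IV: 1.982 (Δ0.204)

II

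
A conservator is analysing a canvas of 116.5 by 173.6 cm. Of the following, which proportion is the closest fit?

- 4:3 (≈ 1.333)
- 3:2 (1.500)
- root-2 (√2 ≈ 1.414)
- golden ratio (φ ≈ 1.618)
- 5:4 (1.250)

3:2

173.6/116.5 ≈ 1.490. Nearest candidates are 3:2 (1.500, off by 0.010) and root-2 (1.414, off by 0.076).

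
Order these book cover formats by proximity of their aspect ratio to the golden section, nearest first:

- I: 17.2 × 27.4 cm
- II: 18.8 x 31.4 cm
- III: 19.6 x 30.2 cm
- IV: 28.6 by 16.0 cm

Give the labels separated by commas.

I, II, III, IV

Ratios: I = 27.4 / 17.2 ≈ 1.593; II = 31.4 / 18.8 ≈ 1.670; III = 30.2 / 19.6 ≈ 1.541; IV = 28.6 / 16.0 ≈ 1.788.
|Δ from 1.618|: I 0.025; II 0.052; III 0.077; IV 0.170.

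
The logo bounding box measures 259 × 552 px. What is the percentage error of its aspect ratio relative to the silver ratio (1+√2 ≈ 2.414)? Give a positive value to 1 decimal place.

11.7%

Ratio = 552 / 259 ≈ 2.1313.
Ideal silver ratio ≈ 2.4142. |2.1313 − 2.4142| / 2.4142 ≈ 11.72% → 11.7%.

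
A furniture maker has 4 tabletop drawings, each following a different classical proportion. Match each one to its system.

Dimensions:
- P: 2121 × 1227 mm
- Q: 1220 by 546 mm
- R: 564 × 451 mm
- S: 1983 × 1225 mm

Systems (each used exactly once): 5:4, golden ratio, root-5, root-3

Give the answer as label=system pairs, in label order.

P=root-3, Q=root-5, R=5:4, S=golden ratio

Ratios: P ≈ 1.729; Q ≈ 2.234; R ≈ 1.251; S ≈ 1.619.
Targets: 5:4 ≈ 1.250; golden ratio ≈ 1.618; root-5 ≈ 2.236; root-3 ≈ 1.732.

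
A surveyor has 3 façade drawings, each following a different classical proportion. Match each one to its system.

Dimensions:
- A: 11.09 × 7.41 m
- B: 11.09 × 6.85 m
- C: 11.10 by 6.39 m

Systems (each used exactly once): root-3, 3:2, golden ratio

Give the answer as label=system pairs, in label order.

Ratios: A ≈ 1.497; B ≈ 1.619; C ≈ 1.737.
Targets: root-3 ≈ 1.732; 3:2 ≈ 1.500; golden ratio ≈ 1.618.

A=3:2, B=golden ratio, C=root-3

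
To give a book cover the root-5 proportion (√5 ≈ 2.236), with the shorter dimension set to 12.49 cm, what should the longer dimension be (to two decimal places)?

root-5 ≈ 2.23607.
Longer side = 12.49 × 2.23607 ≈ 27.9285 → 27.93 cm.

27.93 cm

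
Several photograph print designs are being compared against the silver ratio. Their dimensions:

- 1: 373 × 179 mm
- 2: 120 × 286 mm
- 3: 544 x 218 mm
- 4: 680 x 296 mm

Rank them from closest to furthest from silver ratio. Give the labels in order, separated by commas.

2, 3, 4, 1

1: 373/179 ≈ 2.084 → |2.084 − 2.414| = 0.330
2: 286/120 ≈ 2.383 → |2.383 − 2.414| = 0.031
3: 544/218 ≈ 2.495 → |2.495 − 2.414| = 0.081
4: 680/296 ≈ 2.297 → |2.297 − 2.414| = 0.117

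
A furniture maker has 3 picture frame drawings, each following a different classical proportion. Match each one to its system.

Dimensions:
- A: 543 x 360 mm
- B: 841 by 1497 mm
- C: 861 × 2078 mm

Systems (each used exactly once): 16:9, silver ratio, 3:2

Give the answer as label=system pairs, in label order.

Ratios: A ≈ 1.508; B ≈ 1.780; C ≈ 2.413.
Targets: 16:9 ≈ 1.778; silver ratio ≈ 2.414; 3:2 ≈ 1.500.

A=3:2, B=16:9, C=silver ratio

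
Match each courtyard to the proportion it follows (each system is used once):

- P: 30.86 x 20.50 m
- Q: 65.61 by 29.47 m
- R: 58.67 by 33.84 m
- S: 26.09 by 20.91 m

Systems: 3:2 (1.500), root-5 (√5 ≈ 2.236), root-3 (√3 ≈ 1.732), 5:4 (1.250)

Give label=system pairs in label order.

Ratios: P ≈ 1.505; Q ≈ 2.226; R ≈ 1.734; S ≈ 1.248.
Targets: 3:2 ≈ 1.500; root-5 ≈ 2.236; root-3 ≈ 1.732; 5:4 ≈ 1.250.

P=3:2, Q=root-5, R=root-3, S=5:4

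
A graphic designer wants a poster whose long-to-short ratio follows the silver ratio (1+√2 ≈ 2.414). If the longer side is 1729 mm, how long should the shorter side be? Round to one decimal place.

716.2 mm

silver ratio ≈ 2.41421.
Shorter side = 1729 ÷ 2.41421 ≈ 716.176 → 716.2 mm.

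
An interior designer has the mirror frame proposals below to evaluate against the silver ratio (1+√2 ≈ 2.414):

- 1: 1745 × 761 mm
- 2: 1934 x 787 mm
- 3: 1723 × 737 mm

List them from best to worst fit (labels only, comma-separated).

2, 3, 1

1: 1745/761 ≈ 2.293 → |2.293 − 2.414| = 0.121
2: 1934/787 ≈ 2.457 → |2.457 − 2.414| = 0.043
3: 1723/737 ≈ 2.338 → |2.338 − 2.414| = 0.076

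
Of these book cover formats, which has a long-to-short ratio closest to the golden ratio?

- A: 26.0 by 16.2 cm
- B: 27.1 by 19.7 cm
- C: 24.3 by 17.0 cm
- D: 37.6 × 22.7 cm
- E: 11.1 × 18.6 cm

Ratios (long/short): A ≈ 1.605; B ≈ 1.376; C ≈ 1.429; D ≈ 1.656; E ≈ 1.676.
golden ratio ≈ 1.618; option A is nearest (Δ 0.013).

A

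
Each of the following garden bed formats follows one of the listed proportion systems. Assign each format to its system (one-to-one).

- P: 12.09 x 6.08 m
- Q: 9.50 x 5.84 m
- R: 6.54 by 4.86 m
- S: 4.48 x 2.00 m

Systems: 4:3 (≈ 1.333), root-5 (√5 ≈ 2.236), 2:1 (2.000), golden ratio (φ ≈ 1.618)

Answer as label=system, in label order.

P=2:1, Q=golden ratio, R=4:3, S=root-5

P = 12.09/6.08 ≈ 1.988 → 2:1 (2.000)
Q = 9.50/5.84 ≈ 1.627 → golden ratio (1.618)
R = 6.54/4.86 ≈ 1.346 → 4:3 (1.333)
S = 4.48/2.00 ≈ 2.240 → root-5 (2.236)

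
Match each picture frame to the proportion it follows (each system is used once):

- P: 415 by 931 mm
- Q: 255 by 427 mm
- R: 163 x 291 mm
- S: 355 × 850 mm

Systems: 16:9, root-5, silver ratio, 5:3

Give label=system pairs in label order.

P=root-5, Q=5:3, R=16:9, S=silver ratio

P = 931/415 ≈ 2.243 → root-5 (2.236)
Q = 427/255 ≈ 1.675 → 5:3 (1.667)
R = 291/163 ≈ 1.785 → 16:9 (1.778)
S = 850/355 ≈ 2.394 → silver ratio (2.414)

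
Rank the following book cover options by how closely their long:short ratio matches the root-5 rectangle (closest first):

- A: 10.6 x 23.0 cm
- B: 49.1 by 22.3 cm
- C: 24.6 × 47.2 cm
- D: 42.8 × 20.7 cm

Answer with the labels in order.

A: 23.0/10.6 ≈ 2.170 → |2.170 − 2.236| = 0.066
B: 49.1/22.3 ≈ 2.202 → |2.202 − 2.236| = 0.034
C: 47.2/24.6 ≈ 1.919 → |1.919 − 2.236| = 0.317
D: 42.8/20.7 ≈ 2.068 → |2.068 − 2.236| = 0.168

B, A, D, C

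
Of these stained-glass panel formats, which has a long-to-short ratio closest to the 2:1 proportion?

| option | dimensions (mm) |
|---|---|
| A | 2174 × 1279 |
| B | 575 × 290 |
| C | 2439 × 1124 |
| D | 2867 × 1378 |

Ratios (long/short): A ≈ 1.700; B ≈ 1.983; C ≈ 2.170; D ≈ 2.081.
2:1 ≈ 2.000; option B is nearest (Δ 0.017).

B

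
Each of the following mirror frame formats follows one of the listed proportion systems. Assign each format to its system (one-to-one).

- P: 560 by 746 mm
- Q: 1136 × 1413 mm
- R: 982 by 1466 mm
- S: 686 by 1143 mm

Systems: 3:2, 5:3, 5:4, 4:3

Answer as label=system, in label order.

Ratios: P ≈ 1.332; Q ≈ 1.244; R ≈ 1.493; S ≈ 1.666.
Targets: 3:2 ≈ 1.500; 5:3 ≈ 1.667; 5:4 ≈ 1.250; 4:3 ≈ 1.333.

P=4:3, Q=5:4, R=3:2, S=5:3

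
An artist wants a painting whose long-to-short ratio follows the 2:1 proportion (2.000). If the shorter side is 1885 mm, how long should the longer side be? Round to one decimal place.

3770.0 mm

2:1 = 2.00000.
Longer side = 1885 × 2.00000 ≈ 3770.000 → 3770.0 mm.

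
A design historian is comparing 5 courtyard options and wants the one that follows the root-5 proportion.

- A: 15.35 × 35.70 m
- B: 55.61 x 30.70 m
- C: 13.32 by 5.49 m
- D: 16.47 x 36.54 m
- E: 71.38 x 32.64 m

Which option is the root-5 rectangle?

D

Ratios (long/short): A ≈ 2.326; B ≈ 1.811; C ≈ 2.426; D ≈ 2.219; E ≈ 2.187.
root-5 ≈ 2.236; option D is nearest (Δ 0.017).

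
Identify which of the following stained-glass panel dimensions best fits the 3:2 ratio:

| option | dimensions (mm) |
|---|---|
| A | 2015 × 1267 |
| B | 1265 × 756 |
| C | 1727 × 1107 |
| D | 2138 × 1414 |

D

Ratios (long/short): A ≈ 1.590; B ≈ 1.673; C ≈ 1.560; D ≈ 1.512.
3:2 ≈ 1.500; option D is nearest (Δ 0.012).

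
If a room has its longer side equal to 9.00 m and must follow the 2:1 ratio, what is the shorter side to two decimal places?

4.50 m

2:1 = 2.00000.
Shorter side = 9.00 ÷ 2.00000 ≈ 4.5000 → 4.50 m.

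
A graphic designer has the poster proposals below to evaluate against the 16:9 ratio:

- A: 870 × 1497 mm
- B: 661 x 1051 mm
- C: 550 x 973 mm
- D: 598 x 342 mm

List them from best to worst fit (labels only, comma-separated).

C, D, A, B

Ratios: A = 1497 / 870 ≈ 1.721; B = 1051 / 661 ≈ 1.590; C = 973 / 550 ≈ 1.769; D = 598 / 342 ≈ 1.749.
|Δ from 1.778|: A 0.057; B 0.188; C 0.009; D 0.029.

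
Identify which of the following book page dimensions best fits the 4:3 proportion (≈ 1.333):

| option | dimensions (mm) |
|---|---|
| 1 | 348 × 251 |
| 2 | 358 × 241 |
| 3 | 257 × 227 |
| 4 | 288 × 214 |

4

Target 4:3 ≈ 1.333.
1: 1.386 (Δ0.053)  2: 1.485 (Δ0.152)  3: 1.132 (Δ0.201)  4: 1.346 (Δ0.013)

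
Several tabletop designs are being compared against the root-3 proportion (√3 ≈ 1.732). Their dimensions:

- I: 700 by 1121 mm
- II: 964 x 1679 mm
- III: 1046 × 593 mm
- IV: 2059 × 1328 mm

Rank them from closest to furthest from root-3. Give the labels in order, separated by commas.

Ratios: I = 1121 / 700 ≈ 1.601; II = 1679 / 964 ≈ 1.742; III = 1046 / 593 ≈ 1.764; IV = 2059 / 1328 ≈ 1.550.
|Δ from 1.732|: I 0.131; II 0.010; III 0.032; IV 0.182.

II, III, I, IV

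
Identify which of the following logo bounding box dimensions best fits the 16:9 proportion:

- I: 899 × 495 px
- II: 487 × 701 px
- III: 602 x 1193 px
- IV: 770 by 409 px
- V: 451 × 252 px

V

Ratios (long/short): I ≈ 1.816; II ≈ 1.439; III ≈ 1.982; IV ≈ 1.883; V ≈ 1.790.
16:9 ≈ 1.778; option V is nearest (Δ 0.012).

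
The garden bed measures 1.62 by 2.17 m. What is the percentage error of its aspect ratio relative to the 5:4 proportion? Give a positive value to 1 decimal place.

Ratio = 2.17 / 1.62 ≈ 1.3395.
Ideal 5:4 = 1.2500. |1.3395 − 1.2500| / 1.2500 ≈ 7.16% → 7.2%.

7.2%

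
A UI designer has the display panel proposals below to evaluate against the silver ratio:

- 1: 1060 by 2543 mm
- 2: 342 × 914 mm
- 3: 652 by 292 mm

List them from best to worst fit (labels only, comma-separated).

1: 2543/1060 ≈ 2.399 → |2.399 − 2.414| = 0.015
2: 914/342 ≈ 2.673 → |2.673 − 2.414| = 0.259
3: 652/292 ≈ 2.233 → |2.233 − 2.414| = 0.181

1, 3, 2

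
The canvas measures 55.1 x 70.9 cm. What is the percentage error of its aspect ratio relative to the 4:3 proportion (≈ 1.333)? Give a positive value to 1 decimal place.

3.5%

Ratio = 70.9 / 55.1 ≈ 1.2868.
Ideal 4:3 ≈ 1.3333. |1.2868 − 1.3333| / 1.3333 ≈ 3.49% → 3.5%.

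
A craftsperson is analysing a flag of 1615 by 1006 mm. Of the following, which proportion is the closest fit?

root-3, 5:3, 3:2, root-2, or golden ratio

golden ratio

Ratio = 1615 / 1006 ≈ 1.605.
Distances: root-3 1.732 (Δ 0.127); 5:3 1.667 (Δ 0.062); 3:2 1.500 (Δ 0.105); root-2 1.414 (Δ 0.191); golden ratio 1.618 (Δ 0.013).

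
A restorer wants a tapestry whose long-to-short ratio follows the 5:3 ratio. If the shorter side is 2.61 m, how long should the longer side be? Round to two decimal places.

5:3 ≈ 1.66667.
Longer side = 2.61 × 1.66667 ≈ 4.3500 → 4.35 m.

4.35 m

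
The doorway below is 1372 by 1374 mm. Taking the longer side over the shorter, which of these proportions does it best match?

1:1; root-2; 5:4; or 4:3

1374/1372 ≈ 1.001. Nearest candidates are 1:1 (1.000, off by 0.001) and 5:4 (1.250, off by 0.249).

1:1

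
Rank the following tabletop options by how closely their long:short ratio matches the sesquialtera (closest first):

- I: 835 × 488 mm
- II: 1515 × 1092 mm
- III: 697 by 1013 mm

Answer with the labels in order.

III, II, I

Ratios: I = 835 / 488 ≈ 1.711; II = 1515 / 1092 ≈ 1.387; III = 1013 / 697 ≈ 1.453.
|Δ from 1.500|: I 0.211; II 0.113; III 0.047.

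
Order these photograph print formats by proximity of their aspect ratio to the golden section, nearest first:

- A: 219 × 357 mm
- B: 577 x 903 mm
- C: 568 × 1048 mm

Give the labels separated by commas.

A, B, C

Ratios: A = 357 / 219 ≈ 1.630; B = 903 / 577 ≈ 1.565; C = 1048 / 568 ≈ 1.845.
|Δ from 1.618|: A 0.012; B 0.053; C 0.227.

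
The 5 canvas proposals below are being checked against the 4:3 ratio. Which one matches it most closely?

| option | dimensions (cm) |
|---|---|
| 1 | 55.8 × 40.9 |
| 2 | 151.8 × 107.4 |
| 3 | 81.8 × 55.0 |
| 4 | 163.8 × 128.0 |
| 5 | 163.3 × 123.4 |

5

Target 4:3 ≈ 1.333.
1: 1.364 (Δ0.031)  2: 1.413 (Δ0.080)  3: 1.487 (Δ0.154)  4: 1.280 (Δ0.053)  5: 1.323 (Δ0.010)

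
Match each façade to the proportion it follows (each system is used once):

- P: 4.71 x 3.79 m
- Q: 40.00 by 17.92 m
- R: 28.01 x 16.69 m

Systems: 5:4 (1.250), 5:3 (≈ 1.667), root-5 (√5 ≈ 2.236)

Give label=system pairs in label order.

Ratios: P ≈ 1.243; Q ≈ 2.232; R ≈ 1.678.
Targets: 5:4 ≈ 1.250; 5:3 ≈ 1.667; root-5 ≈ 2.236.

P=5:4, Q=root-5, R=5:3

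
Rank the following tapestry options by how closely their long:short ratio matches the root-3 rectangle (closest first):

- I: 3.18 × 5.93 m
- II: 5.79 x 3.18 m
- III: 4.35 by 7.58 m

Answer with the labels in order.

III, II, I

Ratios: I = 5.93 / 3.18 ≈ 1.865; II = 5.79 / 3.18 ≈ 1.821; III = 7.58 / 4.35 ≈ 1.743.
|Δ from 1.732|: I 0.133; II 0.089; III 0.011.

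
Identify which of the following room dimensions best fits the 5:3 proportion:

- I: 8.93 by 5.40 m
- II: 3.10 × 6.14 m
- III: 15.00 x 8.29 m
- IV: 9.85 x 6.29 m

I

Target 5:3 ≈ 1.667.
I: 1.654 (Δ0.013)  II: 1.981 (Δ0.314)  III: 1.809 (Δ0.142)  IV: 1.566 (Δ0.101)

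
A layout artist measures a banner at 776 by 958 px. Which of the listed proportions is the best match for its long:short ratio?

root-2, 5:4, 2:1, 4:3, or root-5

958/776 ≈ 1.235. Nearest candidates are 5:4 (1.250, off by 0.015) and 4:3 (1.333, off by 0.098).

5:4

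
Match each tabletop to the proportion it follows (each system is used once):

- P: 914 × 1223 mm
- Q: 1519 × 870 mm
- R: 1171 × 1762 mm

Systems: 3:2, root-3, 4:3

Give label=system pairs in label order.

Ratios: P ≈ 1.338; Q ≈ 1.746; R ≈ 1.505.
Targets: 3:2 ≈ 1.500; root-3 ≈ 1.732; 4:3 ≈ 1.333.

P=4:3, Q=root-3, R=3:2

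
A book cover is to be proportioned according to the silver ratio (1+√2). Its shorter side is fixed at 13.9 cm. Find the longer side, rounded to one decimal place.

silver ratio ≈ 2.41421.
Longer side = 13.9 × 2.41421 ≈ 33.558 → 33.6 cm.

33.6 cm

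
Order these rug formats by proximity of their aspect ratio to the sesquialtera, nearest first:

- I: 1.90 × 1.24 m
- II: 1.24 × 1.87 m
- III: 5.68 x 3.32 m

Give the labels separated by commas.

Ratios: I = 1.90 / 1.24 ≈ 1.532; II = 1.87 / 1.24 ≈ 1.508; III = 5.68 / 3.32 ≈ 1.711.
|Δ from 1.500|: I 0.032; II 0.008; III 0.211.

II, I, III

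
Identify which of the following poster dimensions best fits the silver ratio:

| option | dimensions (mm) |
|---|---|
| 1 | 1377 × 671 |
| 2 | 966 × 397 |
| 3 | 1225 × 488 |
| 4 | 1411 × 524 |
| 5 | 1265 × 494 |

2

Target silver ratio ≈ 2.414.
1: 2.052 (Δ0.362)  2: 2.433 (Δ0.019)  3: 2.510 (Δ0.096)  4: 2.693 (Δ0.279)  5: 2.561 (Δ0.147)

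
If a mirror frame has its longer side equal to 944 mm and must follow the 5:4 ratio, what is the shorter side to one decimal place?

755.2 mm

5:4 = 1.25000.
Shorter side = 944 ÷ 1.25000 ≈ 755.200 → 755.2 mm.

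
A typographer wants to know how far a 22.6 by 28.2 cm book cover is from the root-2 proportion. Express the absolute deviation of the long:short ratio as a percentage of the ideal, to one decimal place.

Ratio = 28.2 / 22.6 ≈ 1.2478.
Ideal root-2 ≈ 1.4142. |1.2478 − 1.4142| / 1.4142 ≈ 11.77% → 11.8%.

11.8%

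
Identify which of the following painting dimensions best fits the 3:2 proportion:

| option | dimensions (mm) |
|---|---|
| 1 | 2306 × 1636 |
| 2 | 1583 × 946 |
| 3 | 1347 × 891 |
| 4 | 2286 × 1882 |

Target 3:2 ≈ 1.500.
1: 1.410 (Δ0.090)  2: 1.673 (Δ0.173)  3: 1.512 (Δ0.012)  4: 1.215 (Δ0.285)

3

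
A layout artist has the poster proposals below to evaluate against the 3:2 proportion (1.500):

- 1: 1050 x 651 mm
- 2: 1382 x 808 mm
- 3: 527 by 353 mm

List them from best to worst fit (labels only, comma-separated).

3, 1, 2

1: 1050/651 ≈ 1.613 → |1.613 − 1.500| = 0.113
2: 1382/808 ≈ 1.710 → |1.710 − 1.500| = 0.210
3: 527/353 ≈ 1.493 → |1.493 − 1.500| = 0.007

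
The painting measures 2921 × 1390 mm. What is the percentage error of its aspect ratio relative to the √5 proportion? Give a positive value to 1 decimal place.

6.0%

Ratio = 2921 / 1390 ≈ 2.1014.
Ideal root-5 ≈ 2.2361. |2.1014 − 2.2361| / 2.2361 ≈ 6.02% → 6.0%.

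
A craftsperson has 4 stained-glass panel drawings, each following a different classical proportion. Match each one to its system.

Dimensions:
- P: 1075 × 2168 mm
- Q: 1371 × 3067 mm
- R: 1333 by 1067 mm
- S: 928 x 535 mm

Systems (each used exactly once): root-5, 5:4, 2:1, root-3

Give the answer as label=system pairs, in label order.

Ratios: P ≈ 2.017; Q ≈ 2.237; R ≈ 1.249; S ≈ 1.735.
Targets: root-5 ≈ 2.236; 5:4 ≈ 1.250; 2:1 ≈ 2.000; root-3 ≈ 1.732.

P=2:1, Q=root-5, R=5:4, S=root-3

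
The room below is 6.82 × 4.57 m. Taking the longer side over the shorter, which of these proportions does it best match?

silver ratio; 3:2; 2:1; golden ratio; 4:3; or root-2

3:2

6.82/4.57 ≈ 1.492. Nearest candidates are 3:2 (1.500, off by 0.008) and root-2 (1.414, off by 0.078).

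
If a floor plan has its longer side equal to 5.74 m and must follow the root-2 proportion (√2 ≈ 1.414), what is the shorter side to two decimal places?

root-2 ≈ 1.41421.
Shorter side = 5.74 ÷ 1.41421 ≈ 4.0588 → 4.06 m.

4.06 m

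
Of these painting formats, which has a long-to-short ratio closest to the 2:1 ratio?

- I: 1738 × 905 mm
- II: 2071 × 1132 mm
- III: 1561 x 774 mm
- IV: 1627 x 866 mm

III

Ratios (long/short): I ≈ 1.920; II ≈ 1.830; III ≈ 2.017; IV ≈ 1.879.
2:1 ≈ 2.000; option III is nearest (Δ 0.017).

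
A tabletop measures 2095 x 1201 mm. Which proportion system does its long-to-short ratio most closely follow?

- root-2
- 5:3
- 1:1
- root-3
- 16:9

2095/1201 ≈ 1.744. Nearest candidates are root-3 (1.732, off by 0.012) and 16:9 (1.778, off by 0.034).

root-3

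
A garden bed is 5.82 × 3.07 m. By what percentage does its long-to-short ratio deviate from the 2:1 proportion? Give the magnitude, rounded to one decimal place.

5.2%

Ratio = 5.82 / 3.07 ≈ 1.8958.
Ideal 2:1 = 2.0000. |1.8958 − 2.0000| / 2.0000 ≈ 5.21% → 5.2%.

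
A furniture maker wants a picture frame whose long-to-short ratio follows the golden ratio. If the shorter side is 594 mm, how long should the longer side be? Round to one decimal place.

golden ratio ≈ 1.61803.
Longer side = 594 × 1.61803 ≈ 961.110 → 961.1 mm.

961.1 mm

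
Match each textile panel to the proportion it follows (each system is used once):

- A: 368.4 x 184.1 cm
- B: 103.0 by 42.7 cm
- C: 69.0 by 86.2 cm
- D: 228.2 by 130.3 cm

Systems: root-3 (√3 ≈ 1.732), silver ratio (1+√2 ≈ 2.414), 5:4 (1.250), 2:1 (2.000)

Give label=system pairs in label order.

A = 368.4/184.1 ≈ 2.001 → 2:1 (2.000)
B = 103.0/42.7 ≈ 2.412 → silver ratio (2.414)
C = 86.2/69.0 ≈ 1.249 → 5:4 (1.250)
D = 228.2/130.3 ≈ 1.751 → root-3 (1.732)

A=2:1, B=silver ratio, C=5:4, D=root-3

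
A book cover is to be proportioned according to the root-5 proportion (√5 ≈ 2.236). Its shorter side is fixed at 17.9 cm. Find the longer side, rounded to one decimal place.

root-5 ≈ 2.23607.
Longer side = 17.9 × 2.23607 ≈ 40.026 → 40.0 cm.

40.0 cm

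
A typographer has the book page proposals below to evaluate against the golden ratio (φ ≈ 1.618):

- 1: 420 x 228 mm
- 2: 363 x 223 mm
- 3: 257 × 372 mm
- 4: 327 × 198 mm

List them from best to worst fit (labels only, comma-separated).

2, 4, 3, 1

Ratios: 1 = 420 / 228 ≈ 1.842; 2 = 363 / 223 ≈ 1.628; 3 = 372 / 257 ≈ 1.447; 4 = 327 / 198 ≈ 1.652.
|Δ from 1.618|: 1 0.224; 2 0.010; 3 0.171; 4 0.034.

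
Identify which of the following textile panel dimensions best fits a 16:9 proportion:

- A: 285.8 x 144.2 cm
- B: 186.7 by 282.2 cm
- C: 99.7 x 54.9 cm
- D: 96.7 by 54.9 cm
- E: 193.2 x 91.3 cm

D

Target 16:9 ≈ 1.778.
A: 1.982 (Δ0.204)  B: 1.512 (Δ0.266)  C: 1.816 (Δ0.038)  D: 1.761 (Δ0.017)  E: 2.116 (Δ0.338)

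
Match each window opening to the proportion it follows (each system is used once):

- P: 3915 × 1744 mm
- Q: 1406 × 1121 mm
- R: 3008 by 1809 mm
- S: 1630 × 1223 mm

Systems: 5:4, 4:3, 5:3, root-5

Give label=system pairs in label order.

P=root-5, Q=5:4, R=5:3, S=4:3

Ratios: P ≈ 2.245; Q ≈ 1.254; R ≈ 1.663; S ≈ 1.333.
Targets: 5:4 ≈ 1.250; 4:3 ≈ 1.333; 5:3 ≈ 1.667; root-5 ≈ 2.236.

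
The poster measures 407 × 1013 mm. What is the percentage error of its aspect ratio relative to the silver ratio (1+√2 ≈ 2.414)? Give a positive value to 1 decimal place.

Ratio = 1013 / 407 ≈ 2.4889.
Ideal silver ratio ≈ 2.4142. |2.4889 − 2.4142| / 2.4142 ≈ 3.09% → 3.1%.

3.1%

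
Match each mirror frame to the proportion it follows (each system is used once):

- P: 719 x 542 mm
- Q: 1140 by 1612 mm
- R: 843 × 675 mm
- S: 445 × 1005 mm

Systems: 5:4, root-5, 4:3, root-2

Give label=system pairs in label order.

P=4:3, Q=root-2, R=5:4, S=root-5

P = 719/542 ≈ 1.327 → 4:3 (1.333)
Q = 1612/1140 ≈ 1.414 → root-2 (1.414)
R = 843/675 ≈ 1.249 → 5:4 (1.250)
S = 1005/445 ≈ 2.258 → root-5 (2.236)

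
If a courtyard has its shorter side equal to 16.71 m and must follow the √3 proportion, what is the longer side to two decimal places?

28.94 m

root-3 ≈ 1.73205.
Longer side = 16.71 × 1.73205 ≈ 28.9426 → 28.94 m.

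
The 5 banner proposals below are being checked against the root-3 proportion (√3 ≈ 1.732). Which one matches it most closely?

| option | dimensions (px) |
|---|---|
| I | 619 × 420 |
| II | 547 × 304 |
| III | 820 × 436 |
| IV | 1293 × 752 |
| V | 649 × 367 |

Ratios (long/short): I ≈ 1.474; II ≈ 1.799; III ≈ 1.881; IV ≈ 1.719; V ≈ 1.768.
root-3 ≈ 1.732; option IV is nearest (Δ 0.013).

IV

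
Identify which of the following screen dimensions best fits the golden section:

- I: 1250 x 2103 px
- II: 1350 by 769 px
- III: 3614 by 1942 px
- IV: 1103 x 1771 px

IV

Ratios (long/short): I ≈ 1.682; II ≈ 1.756; III ≈ 1.861; IV ≈ 1.606.
golden ratio ≈ 1.618; option IV is nearest (Δ 0.012).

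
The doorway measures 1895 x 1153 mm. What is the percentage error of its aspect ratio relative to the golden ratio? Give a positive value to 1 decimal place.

1.6%

Ratio = 1895 / 1153 ≈ 1.6435.
Ideal golden ratio ≈ 1.6180. |1.6435 − 1.6180| / 1.6180 ≈ 1.58% → 1.6%.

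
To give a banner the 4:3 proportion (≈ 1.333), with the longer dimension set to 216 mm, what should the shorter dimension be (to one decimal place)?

4:3 ≈ 1.33333.
Shorter side = 216 ÷ 1.33333 ≈ 162.000 → 162.0 mm.

162.0 mm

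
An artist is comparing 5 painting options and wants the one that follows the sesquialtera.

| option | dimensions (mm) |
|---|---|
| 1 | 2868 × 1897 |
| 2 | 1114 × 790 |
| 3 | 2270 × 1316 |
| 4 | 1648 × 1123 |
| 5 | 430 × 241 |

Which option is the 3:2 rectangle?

1

Ratios (long/short): 1 ≈ 1.512; 2 ≈ 1.410; 3 ≈ 1.725; 4 ≈ 1.467; 5 ≈ 1.784.
3:2 ≈ 1.500; option 1 is nearest (Δ 0.012).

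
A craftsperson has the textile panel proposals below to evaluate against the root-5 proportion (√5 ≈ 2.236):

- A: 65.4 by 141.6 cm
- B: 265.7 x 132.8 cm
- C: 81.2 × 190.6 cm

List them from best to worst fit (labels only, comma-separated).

Ratios: A = 141.6 / 65.4 ≈ 2.165; B = 265.7 / 132.8 ≈ 2.001; C = 190.6 / 81.2 ≈ 2.347.
|Δ from 2.236|: A 0.071; B 0.235; C 0.111.

A, C, B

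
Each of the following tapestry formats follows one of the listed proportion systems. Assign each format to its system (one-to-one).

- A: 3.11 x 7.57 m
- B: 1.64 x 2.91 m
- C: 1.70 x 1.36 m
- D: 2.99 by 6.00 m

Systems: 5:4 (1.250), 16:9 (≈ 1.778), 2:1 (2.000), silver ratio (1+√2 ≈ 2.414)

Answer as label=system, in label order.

A = 7.57/3.11 ≈ 2.434 → silver ratio (2.414)
B = 2.91/1.64 ≈ 1.774 → 16:9 (1.778)
C = 1.70/1.36 ≈ 1.250 → 5:4 (1.250)
D = 6.00/2.99 ≈ 2.007 → 2:1 (2.000)

A=silver ratio, B=16:9, C=5:4, D=2:1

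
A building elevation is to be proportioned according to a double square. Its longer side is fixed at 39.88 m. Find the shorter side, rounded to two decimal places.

2:1 = 2.00000.
Shorter side = 39.88 ÷ 2.00000 ≈ 19.9400 → 19.94 m.

19.94 m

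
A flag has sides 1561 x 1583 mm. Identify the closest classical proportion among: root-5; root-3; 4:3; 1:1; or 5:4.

1:1

Ratio = 1583 / 1561 ≈ 1.014.
Distances: root-5 2.236 (Δ 1.222); root-3 1.732 (Δ 0.718); 4:3 1.333 (Δ 0.319); 1:1 1.000 (Δ 0.014); 5:4 1.250 (Δ 0.236).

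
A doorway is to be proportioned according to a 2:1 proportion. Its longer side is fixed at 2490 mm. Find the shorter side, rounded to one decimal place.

1245.0 mm

2:1 = 2.00000.
Shorter side = 2490 ÷ 2.00000 ≈ 1245.000 → 1245.0 mm.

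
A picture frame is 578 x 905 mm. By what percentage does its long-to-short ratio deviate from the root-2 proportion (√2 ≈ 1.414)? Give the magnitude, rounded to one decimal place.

10.7%

Ratio = 905 / 578 ≈ 1.5657.
Ideal root-2 ≈ 1.4142. |1.5657 − 1.4142| / 1.4142 ≈ 10.71% → 10.7%.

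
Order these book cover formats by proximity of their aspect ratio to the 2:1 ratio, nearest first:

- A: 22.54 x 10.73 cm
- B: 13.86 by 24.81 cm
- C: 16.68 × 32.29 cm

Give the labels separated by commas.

A: 22.54/10.73 ≈ 2.101 → |2.101 − 2.000| = 0.101
B: 24.81/13.86 ≈ 1.790 → |1.790 − 2.000| = 0.210
C: 32.29/16.68 ≈ 1.936 → |1.936 − 2.000| = 0.064

C, A, B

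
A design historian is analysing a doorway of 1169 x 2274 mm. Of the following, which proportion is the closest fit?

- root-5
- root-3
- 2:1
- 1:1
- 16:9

2:1

2274/1169 ≈ 1.945. Nearest candidates are 2:1 (2.000, off by 0.055) and 16:9 (1.778, off by 0.167).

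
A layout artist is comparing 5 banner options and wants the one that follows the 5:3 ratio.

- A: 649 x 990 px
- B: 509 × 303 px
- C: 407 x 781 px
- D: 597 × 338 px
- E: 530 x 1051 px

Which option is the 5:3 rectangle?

Ratios (long/short): A ≈ 1.525; B ≈ 1.680; C ≈ 1.919; D ≈ 1.766; E ≈ 1.983.
5:3 ≈ 1.667; option B is nearest (Δ 0.013).

B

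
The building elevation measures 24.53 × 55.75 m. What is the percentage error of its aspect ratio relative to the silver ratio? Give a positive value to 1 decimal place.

5.9%

Ratio = 55.75 / 24.53 ≈ 2.2727.
Ideal silver ratio ≈ 2.4142. |2.2727 − 2.4142| / 2.4142 ≈ 5.86% → 5.9%.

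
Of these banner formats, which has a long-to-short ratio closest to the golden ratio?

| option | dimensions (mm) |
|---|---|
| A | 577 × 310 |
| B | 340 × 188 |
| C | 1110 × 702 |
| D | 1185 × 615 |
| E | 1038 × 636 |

Ratios (long/short): A ≈ 1.861; B ≈ 1.809; C ≈ 1.581; D ≈ 1.927; E ≈ 1.632.
golden ratio ≈ 1.618; option E is nearest (Δ 0.014).

E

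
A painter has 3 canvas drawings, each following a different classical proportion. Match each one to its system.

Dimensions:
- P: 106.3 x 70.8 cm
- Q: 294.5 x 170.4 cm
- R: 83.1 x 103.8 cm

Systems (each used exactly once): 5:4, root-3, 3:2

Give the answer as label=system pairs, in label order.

P=3:2, Q=root-3, R=5:4

P = 106.3/70.8 ≈ 1.501 → 3:2 (1.500)
Q = 294.5/170.4 ≈ 1.728 → root-3 (1.732)
R = 103.8/83.1 ≈ 1.249 → 5:4 (1.250)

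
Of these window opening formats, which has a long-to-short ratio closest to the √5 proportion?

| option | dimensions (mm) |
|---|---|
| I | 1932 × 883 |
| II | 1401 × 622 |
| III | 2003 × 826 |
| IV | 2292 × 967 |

II

Target root-5 ≈ 2.236.
I: 2.188 (Δ0.048)  II: 2.252 (Δ0.016)  III: 2.425 (Δ0.189)  IV: 2.370 (Δ0.134)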